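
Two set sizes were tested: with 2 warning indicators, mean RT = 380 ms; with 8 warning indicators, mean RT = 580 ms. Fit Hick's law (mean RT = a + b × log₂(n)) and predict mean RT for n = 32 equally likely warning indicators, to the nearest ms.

With log₂ n on the abscissa the relation is linear; from the two conditions:
  b = (580 − 380) / (log₂ 8 − log₂ 2) = 200 / (3 − 1) = 100 ms/bit
  a = 380 − 100 × 1 = 280 ms
Then RT(32) = 280 + 100 × log₂ 32 = 280 + 100 × 5 ≈ 780.000 ms.

780 ms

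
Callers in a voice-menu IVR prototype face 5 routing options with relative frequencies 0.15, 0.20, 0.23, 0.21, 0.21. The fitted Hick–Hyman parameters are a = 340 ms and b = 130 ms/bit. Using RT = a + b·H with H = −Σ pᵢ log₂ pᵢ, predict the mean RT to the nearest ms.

H = 0.15·log₂(1/0.15) + 0.20·log₂(1/0.20) + 0.23·log₂(1/0.23) + 0.21·log₂(1/0.21) + 0.21·log₂(1/0.21) = 2.3082 bits.
RT = 340 + 130 × 2.3082 = 640.07 ms.

640 ms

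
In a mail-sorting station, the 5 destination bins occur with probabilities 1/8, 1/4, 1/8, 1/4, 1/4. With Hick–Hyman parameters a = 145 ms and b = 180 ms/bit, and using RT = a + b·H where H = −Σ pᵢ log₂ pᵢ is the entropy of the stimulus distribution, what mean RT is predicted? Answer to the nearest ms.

550 ms

H = −Σ pᵢ log₂ pᵢ = 0.125·3 + 0.25·2 + 0.125·3 + 0.25·2 + 0.25·2 = 2.250 bits.
RT = 145 + 180 × 2.250 = 550.00 ms.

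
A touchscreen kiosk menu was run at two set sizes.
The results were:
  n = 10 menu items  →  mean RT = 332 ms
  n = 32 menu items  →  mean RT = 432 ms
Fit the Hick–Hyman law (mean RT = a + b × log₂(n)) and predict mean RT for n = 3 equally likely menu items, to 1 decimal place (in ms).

Solve the two-equation system in a and b:
  b = (432 − 332) / (log₂ 32 − log₂ 10) = 100 / (5 − 3.3219) = 59.592 ms/bit
  a = 332 − 59.592 × 3.3219 = 134.039 ms
Then RT(3) = 134.039 + 59.592 × log₂ 3 = 134.039 + 59.592 × 1.5850 ≈ 228.490 ms.

228.5 ms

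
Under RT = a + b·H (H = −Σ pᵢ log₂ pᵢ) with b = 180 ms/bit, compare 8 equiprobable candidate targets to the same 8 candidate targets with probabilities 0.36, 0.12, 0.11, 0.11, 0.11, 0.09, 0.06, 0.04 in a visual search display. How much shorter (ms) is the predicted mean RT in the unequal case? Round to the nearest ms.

56 ms

The RT saving is b·ΔH. Equiprobable H₀ = log₂(8) = 3.0000 bits; with the given probabilities H = 2.6905 bits.
b·(H₀ − H) = 180 × (3.0000 − 2.6905) = 55.71 ms.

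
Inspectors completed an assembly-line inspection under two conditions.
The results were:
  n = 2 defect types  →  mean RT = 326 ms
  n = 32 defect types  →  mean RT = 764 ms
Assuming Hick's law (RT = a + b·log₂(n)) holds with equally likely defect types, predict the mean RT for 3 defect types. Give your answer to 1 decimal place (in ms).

390.1 ms

RT is linear in log₂ n, so two points fix the line:
  b = (764 − 326) / (log₂ 32 − log₂ 2) = 438 / (5 − 1) = 109.500 ms/bit
  a = 326 − 109.500 × 1 = 216.500 ms
Then RT(3) = 216.500 + 109.500 × log₂ 3 = 216.500 + 109.500 × 1.5850 ≈ 390.053 ms.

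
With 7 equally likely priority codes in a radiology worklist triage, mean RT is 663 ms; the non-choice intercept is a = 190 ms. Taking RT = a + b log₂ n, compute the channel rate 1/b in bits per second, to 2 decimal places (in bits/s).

5.94 bits/s

Choice component = 663 − 190 = 473 ms over log₂(7) = 2.8074 bits.
b = 473 / 2.8074 = 168.486 ms/bit, so 1/b = 5.935 bits/s.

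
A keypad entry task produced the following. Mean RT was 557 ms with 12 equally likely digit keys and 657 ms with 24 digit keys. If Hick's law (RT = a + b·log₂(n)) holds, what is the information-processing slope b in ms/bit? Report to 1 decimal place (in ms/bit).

Slope: b = (657 − 557) / (log₂ 24 − log₂ 12) = 100/1.0000 = 100.000 ms/bit.

100.0 ms/bit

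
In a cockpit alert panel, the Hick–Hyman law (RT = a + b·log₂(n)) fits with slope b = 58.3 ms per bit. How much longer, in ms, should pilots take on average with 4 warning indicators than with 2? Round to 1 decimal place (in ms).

58.3 ms

ΔRT = (a + b log₂ n₂) − (a + b log₂ n₁) = b·(log₂ n₂ − log₂ n₁).
log₂(4) − log₂(2) = log₂(4/2) = log₂(2) = 1.
ΔRT = 58.3 × 1.0000 = 58.300 ms.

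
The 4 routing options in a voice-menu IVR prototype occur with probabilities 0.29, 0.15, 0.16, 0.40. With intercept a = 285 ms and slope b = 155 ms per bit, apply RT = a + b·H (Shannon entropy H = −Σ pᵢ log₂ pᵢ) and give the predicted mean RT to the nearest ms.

576 ms

Entropy contributions −pᵢ log₂ pᵢ: 0.5179, 0.4105, 0.4230, 0.5288; sum H = 1.8802 bits.
RT = a + bH = 285 + 155·1.8802 = 576.44 ms.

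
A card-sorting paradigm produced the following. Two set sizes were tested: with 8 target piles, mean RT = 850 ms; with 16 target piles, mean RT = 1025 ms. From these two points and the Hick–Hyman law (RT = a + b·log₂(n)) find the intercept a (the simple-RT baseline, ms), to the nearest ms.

325 ms

b = (RT₂ − RT₁)/(log₂ n₂ − log₂ n₁) = (1025 − 850)/(4 − 3) = 175 ms/bit.
Intercept: a = 850 − 175·log₂(8) = 325.000 ms.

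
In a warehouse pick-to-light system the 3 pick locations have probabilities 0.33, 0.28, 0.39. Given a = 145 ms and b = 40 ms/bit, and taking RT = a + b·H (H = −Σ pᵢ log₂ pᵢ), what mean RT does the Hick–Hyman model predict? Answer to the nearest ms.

H = 0.33·log₂(1/0.33) + 0.28·log₂(1/0.28) + 0.39·log₂(1/0.39) = 1.5718 bits.
RT = 145 + 40 × 1.5718 = 207.87 ms.

208 ms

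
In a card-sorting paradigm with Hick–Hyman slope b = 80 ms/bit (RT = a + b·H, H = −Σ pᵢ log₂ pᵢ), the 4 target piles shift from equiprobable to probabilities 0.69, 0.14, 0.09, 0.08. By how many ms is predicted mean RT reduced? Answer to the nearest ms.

50 ms

Equiprobable entropy H₀ = log₂ 4 = 2.0000 bits.
Skewed entropy H = −Σ pᵢ log₂ pᵢ = 1.3707 bits.
ΔRT = b·(H₀ − H) = 80 × 0.6293 = 50.35 ms.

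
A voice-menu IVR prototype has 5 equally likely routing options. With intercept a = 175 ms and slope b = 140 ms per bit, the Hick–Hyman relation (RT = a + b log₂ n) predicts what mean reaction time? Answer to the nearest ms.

500 ms

log₂(5) = 2.3219 bits, so RT = 175 + 140 × 2.3219 ≈ 500.070 ms.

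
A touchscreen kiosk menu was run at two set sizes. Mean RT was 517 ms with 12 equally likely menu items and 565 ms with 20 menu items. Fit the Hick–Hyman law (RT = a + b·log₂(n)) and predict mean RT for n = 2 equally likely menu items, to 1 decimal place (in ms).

RT is linear in log₂ n, so two points fix the line:
  b = (565 − 517) / (log₂ 20 − log₂ 12) = 48 / (4.3219 − 3.5850) = 65.132 ms/bit
  a = 517 − 65.132 × 3.5850 = 283.504 ms
Then RT(2) = 283.504 + 65.132 × log₂ 2 = 283.504 + 65.132 × 1 ≈ 348.636 ms.

348.6 ms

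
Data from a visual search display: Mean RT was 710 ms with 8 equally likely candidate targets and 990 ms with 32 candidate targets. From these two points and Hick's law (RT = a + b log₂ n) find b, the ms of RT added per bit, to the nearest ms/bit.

Slope: b = (990 − 710) / (log₂ 32 − log₂ 8) = 280/2.0000 = 140 ms/bit.

140 ms/bit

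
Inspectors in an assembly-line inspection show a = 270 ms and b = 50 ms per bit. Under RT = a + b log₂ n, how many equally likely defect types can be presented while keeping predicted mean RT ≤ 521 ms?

Information budget: (521 − 270)/50 = 5.0200 bits, so n ≤ 2^5.0200 = 32.447 → at most 32.

32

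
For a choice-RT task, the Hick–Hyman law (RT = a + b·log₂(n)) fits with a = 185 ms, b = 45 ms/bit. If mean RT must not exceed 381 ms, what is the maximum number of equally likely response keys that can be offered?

Information budget: (381 − 185)/45 = 4.3556 bits, so n ≤ 2^4.3556 = 20.472 → at most 20.

20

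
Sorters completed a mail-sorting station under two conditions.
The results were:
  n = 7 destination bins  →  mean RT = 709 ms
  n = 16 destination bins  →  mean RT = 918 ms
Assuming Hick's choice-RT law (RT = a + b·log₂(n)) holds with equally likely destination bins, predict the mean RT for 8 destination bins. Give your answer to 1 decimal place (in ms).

742.8 ms

With log₂ n on the abscissa the relation is linear; from the two conditions:
  b = (918 − 709) / (log₂ 16 − log₂ 7) = 209 / (4 − 2.8074) = 175.241 ms/bit
  a = 709 − 175.241 × 2.8074 = 217.037 ms
Then RT(8) = 217.037 + 175.241 × log₂ 8 = 217.037 + 175.241 × 3 ≈ 742.759 ms.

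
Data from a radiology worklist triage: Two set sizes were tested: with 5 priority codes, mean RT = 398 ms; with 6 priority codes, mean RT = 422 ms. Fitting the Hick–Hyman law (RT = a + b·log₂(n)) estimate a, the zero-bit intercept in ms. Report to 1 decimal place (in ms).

186.1 ms

b = (RT₂ − RT₁)/(log₂ n₂ − log₂ n₁) = (422 − 398)/(2.5850 − 2.3219) = 91.243 ms/bit.
a = RT₁ − b·log₂ n₁ = 398 − 91.243 × 2.3219 = 186.141 ms.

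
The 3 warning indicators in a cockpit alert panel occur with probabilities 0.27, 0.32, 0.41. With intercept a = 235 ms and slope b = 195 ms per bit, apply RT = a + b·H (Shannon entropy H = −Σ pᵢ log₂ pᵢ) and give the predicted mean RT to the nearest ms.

H = 0.27·log₂(1/0.27) + 0.32·log₂(1/0.32) + 0.41·log₂(1/0.41) = 1.5634 bits.
RT = 235 + 195 × 1.5634 = 539.87 ms.

540 ms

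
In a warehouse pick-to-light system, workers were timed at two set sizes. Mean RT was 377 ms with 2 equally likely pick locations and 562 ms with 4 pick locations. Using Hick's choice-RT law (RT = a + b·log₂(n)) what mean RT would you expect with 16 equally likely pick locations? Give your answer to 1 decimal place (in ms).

932.0 ms

RT is linear in log₂ n, so two points fix the line:
  b = (562 − 377) / (log₂ 4 − log₂ 2) = 185 / (2 − 1) = 185.000 ms/bit
  a = 377 − 185.000 × 1 = 192.000 ms
Then RT(16) = 192.000 + 185.000 × log₂ 16 = 192.000 + 185.000 × 4 ≈ 932.000 ms.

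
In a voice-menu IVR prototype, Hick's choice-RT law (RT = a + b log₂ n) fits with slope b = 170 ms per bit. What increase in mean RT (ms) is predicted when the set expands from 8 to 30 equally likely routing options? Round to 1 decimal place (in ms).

The intercept a cancels: ΔRT = b·(log₂ n₂ − log₂ n₁) = b·log₂(n₂/n₁).
log₂(30) − log₂(8) = 4.9069 − 3 = 1.9069.
ΔRT = 170 × 1.9069 = 324.171 ms.

324.2 ms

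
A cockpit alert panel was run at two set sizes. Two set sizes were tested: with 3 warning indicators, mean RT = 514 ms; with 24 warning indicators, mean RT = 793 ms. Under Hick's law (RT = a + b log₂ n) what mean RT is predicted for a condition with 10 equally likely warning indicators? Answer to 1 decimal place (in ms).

675.5 ms

RT is linear in log₂ n, so two points fix the line:
  b = (793 − 514) / (log₂ 24 − log₂ 3) = 279 / (4.5850 − 1.5850) = 93.000 ms/bit
  a = 514 − 93.000 × 1.5850 = 366.598 ms
Then RT(10) = 366.598 + 93.000 × log₂ 10 = 366.598 + 93.000 × 3.3219 ≈ 675.538 ms.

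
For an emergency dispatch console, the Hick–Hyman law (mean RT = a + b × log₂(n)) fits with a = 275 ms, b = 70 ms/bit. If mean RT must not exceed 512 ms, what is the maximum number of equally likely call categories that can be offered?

10

Set 275 + 70·log₂ n ≤ 512 → log₂ n ≤ (512 − 275)/70 = 3.3857.
So n ≤ 2^3.3857 = 10.452; the largest integer n is 10.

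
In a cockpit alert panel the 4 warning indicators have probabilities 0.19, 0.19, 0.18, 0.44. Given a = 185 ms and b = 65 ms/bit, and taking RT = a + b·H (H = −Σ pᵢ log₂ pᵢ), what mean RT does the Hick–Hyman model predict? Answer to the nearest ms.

H = 0.19·log₂(1/0.19) + 0.19·log₂(1/0.19) + 0.18·log₂(1/0.18) + 0.44·log₂(1/0.44) = 1.8769 bits.
RT = 185 + 65 × 1.8769 = 307.00 ms.

307 ms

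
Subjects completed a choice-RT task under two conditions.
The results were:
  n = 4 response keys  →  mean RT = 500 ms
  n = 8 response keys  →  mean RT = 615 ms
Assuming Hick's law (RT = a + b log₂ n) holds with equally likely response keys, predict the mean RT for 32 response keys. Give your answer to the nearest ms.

Fit slope and intercept:
  b = (615 − 500) / (log₂ 8 − log₂ 4) = 115 / (3 − 2) = 115 ms/bit
  a = 500 − 115 × 2 = 270 ms
Then RT(32) = 270 + 115 × log₂ 32 = 270 + 115 × 5 ≈ 845.000 ms.

845 ms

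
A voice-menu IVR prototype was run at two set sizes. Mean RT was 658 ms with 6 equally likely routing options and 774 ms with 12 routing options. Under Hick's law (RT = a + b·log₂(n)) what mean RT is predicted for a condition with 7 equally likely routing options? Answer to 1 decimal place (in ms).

683.8 ms

Solve the two-equation system in a and b:
  b = (774 − 658) / (log₂ 12 − log₂ 6) = 116 / (3.5850 − 2.5850) = 116.000 ms/bit
  a = 658 − 116.000 × 2.5850 = 358.144 ms
Then RT(7) = 358.144 + 116.000 × log₂ 7 = 358.144 + 116.000 × 2.8074 ≈ 683.798 ms.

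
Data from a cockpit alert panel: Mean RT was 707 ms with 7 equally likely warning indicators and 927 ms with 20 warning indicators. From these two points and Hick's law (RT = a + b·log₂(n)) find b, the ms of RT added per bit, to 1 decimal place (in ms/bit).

The slope on a log₂ axis is (927 − 707) / (4.3219 − 2.8074) = 145.255 ms/bit.

145.3 ms/bit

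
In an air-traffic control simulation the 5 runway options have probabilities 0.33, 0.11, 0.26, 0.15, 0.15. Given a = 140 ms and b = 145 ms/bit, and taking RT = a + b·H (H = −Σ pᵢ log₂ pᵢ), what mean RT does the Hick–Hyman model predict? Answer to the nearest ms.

460 ms

H = 0.33·log₂(1/0.33) + 0.11·log₂(1/0.11) + 0.26·log₂(1/0.26) + 0.15·log₂(1/0.15) + 0.15·log₂(1/0.15) = 2.2045 bits.
RT = 140 + 145 × 2.2045 = 459.65 ms.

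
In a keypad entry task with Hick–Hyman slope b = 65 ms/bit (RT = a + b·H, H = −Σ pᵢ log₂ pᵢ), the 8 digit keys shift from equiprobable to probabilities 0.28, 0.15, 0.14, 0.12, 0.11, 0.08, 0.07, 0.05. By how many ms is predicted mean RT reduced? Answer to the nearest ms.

12 ms

The RT saving is b·ΔH. Equiprobable H₀ = log₂(8) = 3.0000 bits; with the given probabilities H = 2.8154 bits.
b·(H₀ − H) = 65 × (3.0000 − 2.8154) = 12.00 ms.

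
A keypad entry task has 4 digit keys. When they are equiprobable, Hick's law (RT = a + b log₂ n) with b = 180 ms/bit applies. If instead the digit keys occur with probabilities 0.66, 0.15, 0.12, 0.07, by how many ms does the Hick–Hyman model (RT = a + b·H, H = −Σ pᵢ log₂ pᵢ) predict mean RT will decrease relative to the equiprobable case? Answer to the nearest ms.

The RT saving is b·ΔH. Equiprobable H₀ = log₂(4) = 2.0000 bits; with the given probabilities H = 1.4418 bits.
b·(H₀ − H) = 180 × (2.0000 − 1.4418) = 100.47 ms.

100 ms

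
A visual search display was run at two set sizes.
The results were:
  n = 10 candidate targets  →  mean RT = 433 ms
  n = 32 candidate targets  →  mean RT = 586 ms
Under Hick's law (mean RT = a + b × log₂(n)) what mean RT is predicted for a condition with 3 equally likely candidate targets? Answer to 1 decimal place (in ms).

274.6 ms

With log₂ n on the abscissa the relation is linear; from the two conditions:
  b = (586 − 433) / (log₂ 32 − log₂ 10) = 153 / (5 − 3.3219) = 91.176 ms/bit
  a = 433 − 91.176 × 3.3219 = 130.120 ms
Then RT(3) = 130.120 + 91.176 × log₂ 3 = 130.120 + 91.176 × 1.5850 ≈ 274.630 ms.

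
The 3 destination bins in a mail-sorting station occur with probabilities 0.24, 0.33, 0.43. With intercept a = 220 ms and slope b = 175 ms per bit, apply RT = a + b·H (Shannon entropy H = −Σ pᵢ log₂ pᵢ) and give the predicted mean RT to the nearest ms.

490 ms

H = 0.24·log₂(1/0.24) + 0.33·log₂(1/0.33) + 0.43·log₂(1/0.43) = 1.5455 bits.
RT = 220 + 175 × 1.5455 = 490.47 ms.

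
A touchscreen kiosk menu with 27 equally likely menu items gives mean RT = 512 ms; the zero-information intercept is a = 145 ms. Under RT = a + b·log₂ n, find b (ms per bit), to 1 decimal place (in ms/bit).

b = (512 − 145) / log₂(27) = 367 / 4.7549 = 77.184 ms/bit.

77.2 ms/bit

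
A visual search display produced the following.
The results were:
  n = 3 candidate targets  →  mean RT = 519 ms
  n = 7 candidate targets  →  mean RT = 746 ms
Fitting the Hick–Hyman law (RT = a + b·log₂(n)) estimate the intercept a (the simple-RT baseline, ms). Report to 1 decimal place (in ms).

224.7 ms

Slope: b = (746 − 519) / (log₂ 7 − log₂ 3) = 227/1.2224 = 185.701 ms/bit.
a = RT₁ − b·log₂ n₁ = 519 − 185.701 × 1.5850 = 224.670 ms.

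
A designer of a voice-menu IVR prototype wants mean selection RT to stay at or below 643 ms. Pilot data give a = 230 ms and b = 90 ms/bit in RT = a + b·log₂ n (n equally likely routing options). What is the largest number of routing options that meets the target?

24

Set 230 + 90·log₂ n ≤ 643 → log₂ n ≤ (643 − 230)/90 = 4.5889.
So n ≤ 2^4.5889 = 24.065; the largest integer n is 24.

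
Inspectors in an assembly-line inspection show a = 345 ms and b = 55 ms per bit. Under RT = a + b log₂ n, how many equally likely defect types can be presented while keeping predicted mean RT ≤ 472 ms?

Information budget: (472 − 345)/55 = 2.3091 bits, so n ≤ 2^2.3091 = 4.956 → at most 4.

4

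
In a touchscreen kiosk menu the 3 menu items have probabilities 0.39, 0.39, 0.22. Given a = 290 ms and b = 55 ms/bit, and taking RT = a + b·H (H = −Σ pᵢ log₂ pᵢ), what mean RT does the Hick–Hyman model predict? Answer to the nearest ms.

375 ms

Entropy contributions −pᵢ log₂ pᵢ: 0.5298, 0.5298, 0.4806; sum H = 1.5402 bits.
RT = a + bH = 290 + 55·1.5402 = 374.71 ms.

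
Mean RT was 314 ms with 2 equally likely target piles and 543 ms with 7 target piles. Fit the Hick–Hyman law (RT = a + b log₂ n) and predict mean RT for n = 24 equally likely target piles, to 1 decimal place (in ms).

768.2 ms

Fit slope and intercept:
  b = (543 − 314) / (log₂ 7 − log₂ 2) = 229 / (2.8074 − 1) = 126.704 ms/bit
  a = 314 − 126.704 × 1 = 187.296 ms
Then RT(24) = 187.296 + 126.704 × log₂ 24 = 187.296 + 126.704 × 4.5850 ≈ 768.231 ms.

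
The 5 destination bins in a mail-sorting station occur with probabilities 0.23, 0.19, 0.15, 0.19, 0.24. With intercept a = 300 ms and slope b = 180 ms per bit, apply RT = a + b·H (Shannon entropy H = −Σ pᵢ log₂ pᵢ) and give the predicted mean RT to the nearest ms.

715 ms

Entropy contributions −pᵢ log₂ pᵢ: 0.4877, 0.4552, 0.4105, 0.4552, 0.4941; sum H = 2.3028 bits.
RT = a + bH = 300 + 180·2.3028 = 714.50 ms.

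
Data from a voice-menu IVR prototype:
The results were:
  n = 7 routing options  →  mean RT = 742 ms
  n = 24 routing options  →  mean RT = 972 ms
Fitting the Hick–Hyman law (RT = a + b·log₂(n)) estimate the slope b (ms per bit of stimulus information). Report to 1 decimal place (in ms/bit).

129.4 ms/bit

b = (RT₂ − RT₁)/(log₂ n₂ − log₂ n₁) = (972 − 742)/(4.5850 − 2.8074) = 129.387 ms/bit.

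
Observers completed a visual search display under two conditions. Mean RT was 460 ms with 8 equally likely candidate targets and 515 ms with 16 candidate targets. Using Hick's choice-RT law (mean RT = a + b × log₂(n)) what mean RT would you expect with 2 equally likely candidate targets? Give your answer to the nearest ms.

350 ms

Fit slope and intercept:
  b = (515 − 460) / (log₂ 16 − log₂ 8) = 55 / (4 − 3) = 55 ms/bit
  a = 460 − 55 × 3 = 295 ms
Then RT(2) = 295 + 55 × log₂ 2 = 295 + 55 × 1 ≈ 350.000 ms.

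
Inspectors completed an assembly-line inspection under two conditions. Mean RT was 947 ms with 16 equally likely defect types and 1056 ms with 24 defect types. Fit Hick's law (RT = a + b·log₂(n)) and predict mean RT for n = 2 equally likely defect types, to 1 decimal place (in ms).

With log₂ n on the abscissa the relation is linear; from the two conditions:
  b = (1056 − 947) / (log₂ 24 − log₂ 16) = 109 / (4.5850 − 4) = 186.337 ms/bit
  a = 947 − 186.337 × 4 = 201.653 ms
Then RT(2) = 201.653 + 186.337 × log₂ 2 = 201.653 + 186.337 × 1 ≈ 387.990 ms.

388.0 ms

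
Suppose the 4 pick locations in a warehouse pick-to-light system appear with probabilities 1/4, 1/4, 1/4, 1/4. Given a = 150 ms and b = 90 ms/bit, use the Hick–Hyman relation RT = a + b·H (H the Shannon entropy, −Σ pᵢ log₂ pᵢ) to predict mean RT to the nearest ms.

Each term −pᵢ log₂ pᵢ: 0.25·2 + 0.25·2 + 0.25·2 + 0.25·2; summed, H = 2.000 bits.
Mean RT = a + bH = 150 + 90·2.000 = 330.00 ms.

330 ms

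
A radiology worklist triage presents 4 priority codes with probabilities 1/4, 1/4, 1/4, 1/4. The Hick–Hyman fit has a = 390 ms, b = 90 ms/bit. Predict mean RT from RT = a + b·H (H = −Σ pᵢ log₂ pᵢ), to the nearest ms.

H = −Σ pᵢ log₂ pᵢ = 0.25·2 + 0.25·2 + 0.25·2 + 0.25·2 = 2.000 bits.
RT = 390 + 90 × 2.000 = 570.00 ms.

570 ms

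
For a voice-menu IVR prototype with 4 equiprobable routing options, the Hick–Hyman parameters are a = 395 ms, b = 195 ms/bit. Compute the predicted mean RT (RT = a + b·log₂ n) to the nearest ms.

log₂(4) = 2 bits, so RT = 395 + 195 × 2 ≈ 785.000 ms.

785 ms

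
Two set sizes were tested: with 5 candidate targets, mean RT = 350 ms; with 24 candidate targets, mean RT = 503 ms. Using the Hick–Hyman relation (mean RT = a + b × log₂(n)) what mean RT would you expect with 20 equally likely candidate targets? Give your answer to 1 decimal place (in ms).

485.2 ms

Solve the two-equation system in a and b:
  b = (503 − 350) / (log₂ 24 − log₂ 5) = 153 / (4.5850 − 2.3219) = 67.608 ms/bit
  a = 350 − 67.608 × 2.3219 = 193.018 ms
Then RT(20) = 193.018 + 67.608 × log₂ 20 = 193.018 + 67.608 × 4.3219 ≈ 485.217 ms.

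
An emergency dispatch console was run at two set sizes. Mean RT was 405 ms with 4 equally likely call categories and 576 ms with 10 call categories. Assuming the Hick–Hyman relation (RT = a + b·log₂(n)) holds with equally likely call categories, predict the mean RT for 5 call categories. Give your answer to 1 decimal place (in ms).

RT is linear in log₂ n, so two points fix the line:
  b = (576 − 405) / (log₂ 10 − log₂ 4) = 171 / (3.3219 − 2) = 129.357 ms/bit
  a = 405 − 129.357 × 2 = 146.287 ms
Then RT(5) = 146.287 + 129.357 × log₂ 5 = 146.287 + 129.357 × 2.3219 ≈ 446.643 ms.

446.6 ms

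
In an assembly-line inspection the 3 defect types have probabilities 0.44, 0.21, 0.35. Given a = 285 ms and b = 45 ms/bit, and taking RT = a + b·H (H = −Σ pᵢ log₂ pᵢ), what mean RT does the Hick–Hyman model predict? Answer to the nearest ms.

Entropy contributions −pᵢ log₂ pᵢ: 0.5211, 0.4728, 0.5301; sum H = 1.5241 bits.
RT = a + bH = 285 + 45·1.5241 = 353.58 ms.

354 ms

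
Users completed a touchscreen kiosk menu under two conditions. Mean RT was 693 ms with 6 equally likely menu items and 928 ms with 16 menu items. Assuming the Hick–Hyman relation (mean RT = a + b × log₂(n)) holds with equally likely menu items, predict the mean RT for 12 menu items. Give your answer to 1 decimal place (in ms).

RT is linear in log₂ n, so two points fix the line:
  b = (928 − 693) / (log₂ 16 − log₂ 6) = 235 / (4 − 2.5850) = 166.073 ms/bit
  a = 693 − 166.073 × 2.5850 = 263.707 ms
Then RT(12) = 263.707 + 166.073 × log₂ 12 = 263.707 + 166.073 × 3.5850 ≈ 859.073 ms.

859.1 ms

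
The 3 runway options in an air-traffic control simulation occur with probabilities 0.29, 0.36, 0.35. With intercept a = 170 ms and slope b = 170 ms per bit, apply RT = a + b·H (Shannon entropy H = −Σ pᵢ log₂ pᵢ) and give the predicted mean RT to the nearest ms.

438 ms

H = 0.29·log₂(1/0.29) + 0.36·log₂(1/0.36) + 0.35·log₂(1/0.35) = 1.5786 bits.
RT = 170 + 170 × 1.5786 = 438.37 ms.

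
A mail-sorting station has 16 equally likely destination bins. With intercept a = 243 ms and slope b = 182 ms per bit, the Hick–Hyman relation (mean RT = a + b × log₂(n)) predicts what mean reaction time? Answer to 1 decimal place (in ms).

log₂(16) = 4 bits, so RT = 243 + 182 × 4 ≈ 971.000 ms.

971.0 ms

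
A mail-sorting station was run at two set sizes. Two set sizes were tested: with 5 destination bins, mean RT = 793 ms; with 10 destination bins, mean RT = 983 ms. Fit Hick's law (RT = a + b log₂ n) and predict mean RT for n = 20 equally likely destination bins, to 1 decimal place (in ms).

RT is linear in log₂ n, so two points fix the line:
  b = (983 − 793) / (log₂ 10 − log₂ 5) = 190 / (3.3219 − 2.3219) = 190.000 ms/bit
  a = 793 − 190.000 × 2.3219 = 351.834 ms
Then RT(20) = 351.834 + 190.000 × log₂ 20 = 351.834 + 190.000 × 4.3219 ≈ 1173.000 ms.

1173.0 ms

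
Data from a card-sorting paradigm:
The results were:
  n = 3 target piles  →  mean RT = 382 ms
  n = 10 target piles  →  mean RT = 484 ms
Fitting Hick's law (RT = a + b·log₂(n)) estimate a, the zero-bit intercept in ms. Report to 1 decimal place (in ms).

Slope: b = (484 − 382) / (log₂ 10 − log₂ 3) = 102/1.7370 = 58.723 ms/bit.
a = RT₁ − b·log₂ n₁ = 382 − 58.723 × 1.5850 = 288.926 ms.

288.9 ms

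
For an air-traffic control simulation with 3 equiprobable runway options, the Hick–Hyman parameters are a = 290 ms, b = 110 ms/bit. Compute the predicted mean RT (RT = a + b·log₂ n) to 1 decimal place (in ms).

log₂(3) = 1.5850 bits, so RT = 290 + 110 × 1.5850 ≈ 464.346 ms.

464.3 ms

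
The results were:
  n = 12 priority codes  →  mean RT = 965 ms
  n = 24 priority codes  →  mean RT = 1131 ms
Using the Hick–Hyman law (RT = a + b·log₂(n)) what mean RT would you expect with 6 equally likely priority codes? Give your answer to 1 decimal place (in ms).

RT is linear in log₂ n, so two points fix the line:
  b = (1131 − 965) / (log₂ 24 − log₂ 12) = 166 / (4.5850 − 3.5850) = 166.000 ms/bit
  a = 965 − 166.000 × 3.5850 = 369.896 ms
Then RT(6) = 369.896 + 166.000 × log₂ 6 = 369.896 + 166.000 × 2.5850 ≈ 799.000 ms.

799.0 ms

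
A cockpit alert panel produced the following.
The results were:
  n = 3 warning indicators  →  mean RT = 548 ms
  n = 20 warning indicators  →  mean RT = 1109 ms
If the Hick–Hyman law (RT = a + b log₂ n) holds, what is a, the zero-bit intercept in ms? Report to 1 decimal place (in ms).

223.1 ms

Slope: b = (1109 − 548) / (log₂ 20 − log₂ 3) = 561/2.7370 = 204.972 ms/bit.
a = RT₁ − b·log₂ n₁ = 548 − 204.972 × 1.5850 = 223.128 ms.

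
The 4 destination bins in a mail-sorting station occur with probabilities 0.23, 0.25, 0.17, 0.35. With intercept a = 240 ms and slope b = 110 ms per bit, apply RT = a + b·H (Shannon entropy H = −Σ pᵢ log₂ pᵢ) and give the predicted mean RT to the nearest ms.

455 ms

Entropy contributions −pᵢ log₂ pᵢ: 0.4877, 0.5000, 0.4346, 0.5301; sum H = 1.9524 bits.
RT = a + bH = 240 + 110·1.9524 = 454.76 ms.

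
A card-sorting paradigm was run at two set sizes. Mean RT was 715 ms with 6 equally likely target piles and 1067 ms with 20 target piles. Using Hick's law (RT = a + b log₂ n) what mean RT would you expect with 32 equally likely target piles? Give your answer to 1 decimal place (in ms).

Solve the two-equation system in a and b:
  b = (1067 − 715) / (log₂ 20 − log₂ 6) = 352 / (4.3219 − 2.5850) = 202.652 ms/bit
  a = 715 − 202.652 × 2.5850 = 191.152 ms
Then RT(32) = 191.152 + 202.652 × log₂ 32 = 191.152 + 202.652 × 5 ≈ 1204.413 ms.

1204.4 ms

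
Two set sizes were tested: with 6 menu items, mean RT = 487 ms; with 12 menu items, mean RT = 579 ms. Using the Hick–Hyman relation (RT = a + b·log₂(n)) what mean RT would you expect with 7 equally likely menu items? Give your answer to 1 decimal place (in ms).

507.5 ms

Fit slope and intercept:
  b = (579 − 487) / (log₂ 12 − log₂ 6) = 92 / (3.5850 − 2.5850) = 92.000 ms/bit
  a = 487 − 92.000 × 2.5850 = 249.183 ms
Then RT(7) = 249.183 + 92.000 × log₂ 7 = 249.183 + 92.000 × 2.8074 ≈ 507.460 ms.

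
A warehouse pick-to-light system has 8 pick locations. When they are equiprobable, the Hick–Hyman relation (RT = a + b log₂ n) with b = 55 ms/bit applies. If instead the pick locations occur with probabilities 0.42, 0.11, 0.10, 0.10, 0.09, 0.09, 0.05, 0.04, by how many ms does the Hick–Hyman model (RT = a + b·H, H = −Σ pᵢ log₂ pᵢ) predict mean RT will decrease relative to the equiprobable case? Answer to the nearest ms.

24 ms

The RT saving is b·ΔH. Equiprobable H₀ = log₂(8) = 3.0000 bits; with the given probabilities H = 2.5675 bits.
b·(H₀ − H) = 55 × (3.0000 − 2.5675) = 23.79 ms.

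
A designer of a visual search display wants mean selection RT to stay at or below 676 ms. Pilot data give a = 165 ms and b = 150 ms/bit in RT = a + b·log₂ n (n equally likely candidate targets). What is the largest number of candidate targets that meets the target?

10

Information budget: (676 − 165)/150 = 3.4067 bits, so n ≤ 2^3.4067 = 10.605 → at most 10.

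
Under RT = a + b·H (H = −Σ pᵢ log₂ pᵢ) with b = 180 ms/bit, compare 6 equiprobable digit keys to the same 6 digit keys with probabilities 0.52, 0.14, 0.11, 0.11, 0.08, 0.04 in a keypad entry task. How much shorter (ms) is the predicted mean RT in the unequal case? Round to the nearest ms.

93 ms

Equiprobable entropy H₀ = log₂ 6 = 2.5850 bits.
Skewed entropy H = −Σ pᵢ log₂ pᵢ = 2.0655 bits.
ΔRT = b·(H₀ − H) = 180 × 0.5194 = 93.50 ms.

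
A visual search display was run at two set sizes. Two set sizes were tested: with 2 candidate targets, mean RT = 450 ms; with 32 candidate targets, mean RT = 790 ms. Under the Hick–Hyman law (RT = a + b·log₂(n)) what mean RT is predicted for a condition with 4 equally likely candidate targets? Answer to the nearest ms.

With log₂ n on the abscissa the relation is linear; from the two conditions:
  b = (790 − 450) / (log₂ 32 − log₂ 2) = 340 / (5 − 1) = 85 ms/bit
  a = 450 − 85 × 1 = 365 ms
Then RT(4) = 365 + 85 × log₂ 4 = 365 + 85 × 2 ≈ 535.000 ms.

535 ms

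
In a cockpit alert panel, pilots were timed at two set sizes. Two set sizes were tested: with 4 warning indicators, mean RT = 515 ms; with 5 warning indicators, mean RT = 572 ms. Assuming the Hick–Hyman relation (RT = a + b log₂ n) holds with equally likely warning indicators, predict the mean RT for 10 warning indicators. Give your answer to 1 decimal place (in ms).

749.1 ms

With log₂ n on the abscissa the relation is linear; from the two conditions:
  b = (572 − 515) / (log₂ 5 − log₂ 4) = 57 / (2.3219 − 2) = 177.058 ms/bit
  a = 515 − 177.058 × 2 = 160.884 ms
Then RT(10) = 160.884 + 177.058 × log₂ 10 = 160.884 + 177.058 × 3.3219 ≈ 749.058 ms.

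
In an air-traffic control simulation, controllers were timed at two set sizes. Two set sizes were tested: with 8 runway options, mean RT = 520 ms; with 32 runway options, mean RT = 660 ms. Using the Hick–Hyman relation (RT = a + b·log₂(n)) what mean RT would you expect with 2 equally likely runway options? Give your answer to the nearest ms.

380 ms

Solve the two-equation system in a and b:
  b = (660 − 520) / (log₂ 32 − log₂ 8) = 140 / (5 − 3) = 70 ms/bit
  a = 520 − 70 × 3 = 310 ms
Then RT(2) = 310 + 70 × log₂ 2 = 310 + 70 × 1 ≈ 380.000 ms.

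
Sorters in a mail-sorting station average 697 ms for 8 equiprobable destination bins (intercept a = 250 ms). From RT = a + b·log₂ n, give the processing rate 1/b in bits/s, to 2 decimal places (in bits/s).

b = (697 − 250)/log₂ 8 = 447/3 = 149.000 ms per bit = 0.14900 s/bit; the reciprocal is 6.711 bits/s.

6.71 bits/s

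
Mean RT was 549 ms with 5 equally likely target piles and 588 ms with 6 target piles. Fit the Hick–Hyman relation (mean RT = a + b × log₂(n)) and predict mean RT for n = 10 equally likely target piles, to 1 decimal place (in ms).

RT is linear in log₂ n, so two points fix the line:
  b = (588 − 549) / (log₂ 6 − log₂ 5) = 39 / (2.5850 − 2.3219) = 148.270 ms/bit
  a = 549 − 148.270 × 2.3219 = 204.729 ms
Then RT(10) = 204.729 + 148.270 × log₂ 10 = 204.729 + 148.270 × 3.3219 ≈ 697.270 ms.

697.3 ms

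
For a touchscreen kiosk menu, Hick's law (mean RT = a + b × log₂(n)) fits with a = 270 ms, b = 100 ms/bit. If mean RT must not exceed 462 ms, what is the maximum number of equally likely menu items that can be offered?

3

Information budget: (462 − 270)/100 = 1.9200 bits, so n ≤ 2^1.9200 = 3.784 → at most 3.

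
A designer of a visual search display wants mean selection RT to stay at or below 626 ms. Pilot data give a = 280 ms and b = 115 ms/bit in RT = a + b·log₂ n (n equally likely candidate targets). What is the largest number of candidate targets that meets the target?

Information budget: (626 − 280)/115 = 3.0087 bits, so n ≤ 2^3.0087 = 8.048 → at most 8.

8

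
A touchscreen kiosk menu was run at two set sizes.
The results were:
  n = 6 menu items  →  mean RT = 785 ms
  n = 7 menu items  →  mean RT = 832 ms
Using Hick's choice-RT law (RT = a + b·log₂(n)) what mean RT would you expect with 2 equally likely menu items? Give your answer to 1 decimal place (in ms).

450.0 ms

RT is linear in log₂ n, so two points fix the line:
  b = (832 − 785) / (log₂ 7 − log₂ 6) = 47 / (2.8074 − 2.5850) = 211.338 ms/bit
  a = 785 − 211.338 × 2.5850 = 238.699 ms
Then RT(2) = 238.699 + 211.338 × log₂ 2 = 238.699 + 211.338 × 1 ≈ 450.037 ms.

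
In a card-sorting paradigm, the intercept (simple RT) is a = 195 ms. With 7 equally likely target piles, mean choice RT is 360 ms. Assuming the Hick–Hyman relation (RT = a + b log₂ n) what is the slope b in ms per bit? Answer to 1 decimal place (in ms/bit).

7 alternatives carry log₂ 7 = 2.8074 bits; the choice cost is 360 − 195 = 165 ms, so b = 165/2.8074 = 58.774 ms/bit.

58.8 ms/bit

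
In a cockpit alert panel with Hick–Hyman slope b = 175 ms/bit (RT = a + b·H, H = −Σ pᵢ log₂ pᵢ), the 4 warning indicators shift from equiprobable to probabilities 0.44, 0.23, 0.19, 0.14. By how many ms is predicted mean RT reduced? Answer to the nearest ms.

Equiprobable entropy H₀ = log₂ 4 = 2.0000 bits.
Skewed entropy H = −Σ pᵢ log₂ pᵢ = 1.8612 bits.
ΔRT = b·(H₀ − H) = 175 × 0.1388 = 24.30 ms.

24 ms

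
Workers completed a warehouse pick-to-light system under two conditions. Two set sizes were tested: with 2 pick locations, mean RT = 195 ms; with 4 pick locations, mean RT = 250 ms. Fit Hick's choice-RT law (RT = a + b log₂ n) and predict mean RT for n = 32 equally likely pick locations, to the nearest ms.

Fit slope and intercept:
  b = (250 − 195) / (log₂ 4 − log₂ 2) = 55 / (2 − 1) = 55 ms/bit
  a = 195 − 55 × 1 = 140 ms
Then RT(32) = 140 + 55 × log₂ 32 = 140 + 55 × 5 ≈ 415.000 ms.

415 ms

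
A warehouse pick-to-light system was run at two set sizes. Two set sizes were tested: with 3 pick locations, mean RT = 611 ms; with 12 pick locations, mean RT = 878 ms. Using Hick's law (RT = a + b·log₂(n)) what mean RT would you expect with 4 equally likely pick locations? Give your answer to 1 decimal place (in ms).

666.4 ms

With log₂ n on the abscissa the relation is linear; from the two conditions:
  b = (878 − 611) / (log₂ 12 − log₂ 3) = 267 / (3.5850 − 1.5850) = 133.500 ms/bit
  a = 611 − 133.500 × 1.5850 = 399.408 ms
Then RT(4) = 399.408 + 133.500 × log₂ 4 = 399.408 + 133.500 × 2 ≈ 666.408 ms.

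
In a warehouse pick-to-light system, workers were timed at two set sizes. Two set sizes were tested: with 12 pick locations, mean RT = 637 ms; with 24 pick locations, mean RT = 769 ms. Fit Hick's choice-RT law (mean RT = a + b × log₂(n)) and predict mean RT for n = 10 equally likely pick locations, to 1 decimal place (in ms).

Fit slope and intercept:
  b = (769 − 637) / (log₂ 24 − log₂ 12) = 132 / (4.5850 − 3.5850) = 132.000 ms/bit
  a = 637 − 132.000 × 3.5850 = 163.785 ms
Then RT(10) = 163.785 + 132.000 × log₂ 10 = 163.785 + 132.000 × 3.3219 ≈ 602.279 ms.

602.3 ms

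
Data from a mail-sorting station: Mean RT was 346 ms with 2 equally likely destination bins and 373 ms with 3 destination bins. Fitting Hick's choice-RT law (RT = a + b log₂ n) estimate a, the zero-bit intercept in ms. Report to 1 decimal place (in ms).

299.8 ms

The slope on a log₂ axis is (373 − 346) / (1.5850 − 1) = 46.157 ms/bit.
a = RT₁ − b·log₂ n₁ = 346 − 46.157 × 1 = 299.843 ms.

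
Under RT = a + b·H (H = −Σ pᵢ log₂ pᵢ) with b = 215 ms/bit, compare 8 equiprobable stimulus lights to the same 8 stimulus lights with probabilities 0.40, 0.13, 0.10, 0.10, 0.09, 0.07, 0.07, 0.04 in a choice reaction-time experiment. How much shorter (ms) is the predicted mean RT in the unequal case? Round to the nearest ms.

84 ms

The RT saving is b·ΔH. Equiprobable H₀ = log₂(8) = 3.0000 bits; with the given probabilities H = 2.6113 bits.
b·(H₀ − H) = 215 × (3.0000 − 2.6113) = 83.57 ms.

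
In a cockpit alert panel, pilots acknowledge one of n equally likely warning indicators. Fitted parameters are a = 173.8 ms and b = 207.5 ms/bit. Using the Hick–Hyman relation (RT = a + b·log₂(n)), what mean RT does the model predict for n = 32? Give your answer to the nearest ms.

1211 ms

log₂(32) = 5 bits, so RT = 173.8 + 207.5 × 5 ≈ 1211.300 ms.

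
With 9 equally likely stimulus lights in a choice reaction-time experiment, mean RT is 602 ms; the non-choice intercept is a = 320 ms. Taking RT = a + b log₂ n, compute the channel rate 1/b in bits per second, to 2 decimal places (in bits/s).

11.24 bits/s

b = (602 − 320)/log₂ 9 = 282/3.1699 = 88.961 ms per bit = 0.08896 s/bit; the reciprocal is 11.241 bits/s.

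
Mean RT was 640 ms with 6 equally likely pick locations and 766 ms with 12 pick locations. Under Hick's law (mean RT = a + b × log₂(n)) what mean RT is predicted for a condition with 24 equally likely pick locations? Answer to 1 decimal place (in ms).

Fit slope and intercept:
  b = (766 − 640) / (log₂ 12 − log₂ 6) = 126 / (3.5850 − 2.5850) = 126.000 ms/bit
  a = 640 − 126.000 × 2.5850 = 314.295 ms
Then RT(24) = 314.295 + 126.000 × log₂ 24 = 314.295 + 126.000 × 4.5850 ≈ 892.000 ms.

892.0 ms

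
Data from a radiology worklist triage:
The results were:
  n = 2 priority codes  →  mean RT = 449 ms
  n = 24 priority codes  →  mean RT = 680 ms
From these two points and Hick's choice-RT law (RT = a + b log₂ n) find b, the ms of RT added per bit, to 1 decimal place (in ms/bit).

64.4 ms/bit

Slope: b = (680 − 449) / (log₂ 24 − log₂ 2) = 231/3.5850 = 64.436 ms/bit.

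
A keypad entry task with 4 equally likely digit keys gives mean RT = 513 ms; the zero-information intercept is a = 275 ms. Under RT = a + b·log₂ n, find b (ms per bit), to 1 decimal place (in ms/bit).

4 alternatives carry log₂ 4 = 2 bits; the choice cost is 513 − 275 = 238 ms, so b = 238/2 = 119.000 ms/bit.

119.0 ms/bit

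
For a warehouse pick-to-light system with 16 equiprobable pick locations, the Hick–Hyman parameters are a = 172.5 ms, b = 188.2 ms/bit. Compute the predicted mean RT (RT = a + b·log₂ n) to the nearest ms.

925 ms

log₂(16) = 4 bits, so RT = 172.5 + 188.2 × 4 ≈ 925.300 ms.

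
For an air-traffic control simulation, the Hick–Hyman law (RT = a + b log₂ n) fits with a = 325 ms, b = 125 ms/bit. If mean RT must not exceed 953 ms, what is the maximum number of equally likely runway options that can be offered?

32

Set 325 + 125·log₂ n ≤ 953 → log₂ n ≤ (953 − 325)/125 = 5.0240.
So n ≤ 2^5.0240 = 32.537; the largest integer n is 32.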